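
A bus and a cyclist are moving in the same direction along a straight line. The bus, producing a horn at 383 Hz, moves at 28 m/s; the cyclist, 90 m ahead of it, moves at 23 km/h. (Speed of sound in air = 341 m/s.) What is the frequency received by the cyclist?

23 km/h = 6.389 m/s.
The cyclist is ahead, so the bus is moving toward it while the cyclist is moving away from the bus.
With source approaching and observer receding, f' = f · (v − v_o)/(v − v_s).
f' = 383 × (341 − 6.389)/(341 − 28) = 383 × 334.61/313 ≈ 409 Hz.

409 Hz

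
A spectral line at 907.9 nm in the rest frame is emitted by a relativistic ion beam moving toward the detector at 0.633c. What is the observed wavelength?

Relativistic Doppler for wavelength: λ' = λ₀ · √((1 − β)/(1 + β)).
λ' = 907.9 × √(0.3670/1.6330) = 907.9 × 0.47407 ≈ 430.4 nm.

430.4 nm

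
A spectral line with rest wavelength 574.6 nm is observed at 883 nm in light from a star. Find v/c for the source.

0.405c

λ'/λ₀ = 1.5367 > 1 (redshift), so the source is receding.
λ'/λ₀ = √((1 + β)/(1 − β)) for a receding source ⇒ β = (r² − 1)/(r² + 1) with r = λ'/λ₀.
β = (2.3615 − 1)/(2.3615 + 1) ≈ 0.405.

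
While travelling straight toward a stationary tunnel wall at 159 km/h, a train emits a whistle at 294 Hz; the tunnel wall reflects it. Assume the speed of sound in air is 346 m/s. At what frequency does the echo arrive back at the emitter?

159 km/h = 44.17 m/s.
The tunnel wall receives the sound from a moving source: f₁ = f₀ · v/(v − v_e) = 294 × 346/301.83 ≈ 337 Hz.
On the return leg the train is a moving observer: f₂ = f₁ · (v + v_e)/v = 337 × 390.17/346 ≈ 380 Hz.
Equivalently f₂ = f₀ · (v + v_e)/(v − v_e).

380 Hz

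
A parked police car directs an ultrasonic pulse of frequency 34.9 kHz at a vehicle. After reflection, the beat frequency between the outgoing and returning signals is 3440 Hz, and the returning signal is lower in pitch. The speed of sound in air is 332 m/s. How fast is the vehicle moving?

Double Doppler shift off a moving reflector: f₂ = f₀ · (v + u)/(v − u) (u > 0 toward emitter).
Returning signal is lower, so f₂ = f₀ − Δf = 34900 − 3440 = 31460 Hz.
Rearranging, u = v · (f₂ − f₀)/(f₂ + f₀) = 332 × -3440/66360 ≈ -17.2 m/s.
So the vehicle is moving at 17.2 m/s away from the emitter.

17.2 m/s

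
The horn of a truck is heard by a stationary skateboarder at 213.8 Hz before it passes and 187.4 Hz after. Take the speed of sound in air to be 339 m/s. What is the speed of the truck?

22.3 m/s

f₁/f₂ = (v + v_s)/(v − v_s), so v_s = v · (f₁ − f₂)/(f₁ + f₂).
v_s = 339 × (213.8 − 187.4)/(213.8 + 187.4) = 339 × 26.4/401.2 ≈ 22.3 m/s.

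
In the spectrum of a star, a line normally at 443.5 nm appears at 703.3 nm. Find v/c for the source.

λ'/λ₀ = 1.5858 > 1 (redshift), so the source is receding.
λ'/λ₀ = √((1 + β)/(1 − β)) for a receding source ⇒ β = (r² − 1)/(r² + 1) with r = λ'/λ₀.
β = (2.5147 − 1)/(2.5147 + 1) ≈ 0.431.

0.431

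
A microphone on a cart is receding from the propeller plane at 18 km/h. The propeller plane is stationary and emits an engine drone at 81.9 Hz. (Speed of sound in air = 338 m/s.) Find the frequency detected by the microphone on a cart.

81 Hz

18 km/h = 5 m/s.
Moving observer, stationary source: f' = f · (v − v_o)/v.
f' = 81.9 × (338 − 5)/338 = 81.9 × 333/338 ≈ 81 Hz.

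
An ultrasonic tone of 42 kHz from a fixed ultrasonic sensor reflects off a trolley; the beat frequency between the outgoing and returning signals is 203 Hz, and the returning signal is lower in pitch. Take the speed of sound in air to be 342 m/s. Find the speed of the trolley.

Double Doppler shift off a moving reflector: f₂ = f₀ · (v + u)/(v − u) (u > 0 toward emitter).
Returning signal is lower, so f₂ = f₀ − Δf = 42000 − 203 = 41797 Hz.
Rearranging, u = v · (f₂ − f₀)/(f₂ + f₀) = 342 × -203/83797 ≈ -0.83 m/s.
So the trolley is moving at 0.83 m/s away from the emitter.

0.83 m/s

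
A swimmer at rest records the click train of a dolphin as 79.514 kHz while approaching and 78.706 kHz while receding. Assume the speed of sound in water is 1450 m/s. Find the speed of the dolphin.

7.4 m/s

f₁/f₂ = (v + v_s)/(v − v_s), so v_s = v · (f₁ − f₂)/(f₁ + f₂).
v_s = 1450 × (79.514 − 78.706)/(79.514 + 78.706) = 1450 × 0.808/158.220 ≈ 7.4 m/s.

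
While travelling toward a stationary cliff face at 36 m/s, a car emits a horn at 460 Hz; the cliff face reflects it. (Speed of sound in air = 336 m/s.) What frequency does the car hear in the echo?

570 Hz

The cliff face receives the sound from a moving source: f₁ = f₀ · v/(v − v_e) = 460 × 336/300 ≈ 515 Hz.
On the return leg the car is a moving observer: f₂ = f₁ · (v + v_e)/v = 515 × 372/336 ≈ 570 Hz.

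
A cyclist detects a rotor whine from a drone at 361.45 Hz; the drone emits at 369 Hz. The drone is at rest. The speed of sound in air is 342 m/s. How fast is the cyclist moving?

f' < f, so the cyclist is receding.
f' = f · (v − v_o)/v ⇒ v_o = v · |f'/f − 1|.
v_o = 342 × |361.45/369 − 1| = 342 × 0.02046 ≈ 7.0 m/s.

7.0 m/s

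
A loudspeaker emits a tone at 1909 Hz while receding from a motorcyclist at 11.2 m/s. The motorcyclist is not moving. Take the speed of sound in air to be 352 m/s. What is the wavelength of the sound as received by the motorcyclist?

19.0 cm

Only the source moves, away from the listener, so f' = f · v/(v + v_s).
f' = 1909 × 352/(352 + 11.2) ≈ 1850 Hz.
λ' = v/f' = 352/1850.13 ≈ 19.0 cm.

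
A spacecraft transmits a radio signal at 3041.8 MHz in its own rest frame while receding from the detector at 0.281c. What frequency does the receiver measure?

2278.9 MHz

Relativistic Doppler for frequency: f' = f₀ · √((1 − β)/(1 + β)).
f' = 3041.8 × √(0.7190/1.2810) = 3041.8 × 0.74919 ≈ 2278.9 MHz.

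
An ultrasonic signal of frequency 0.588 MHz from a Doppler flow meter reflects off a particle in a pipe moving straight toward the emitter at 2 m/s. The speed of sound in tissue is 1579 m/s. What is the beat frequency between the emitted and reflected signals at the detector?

1491 Hz

The particle in a pipe first receives the wave as a moving observer: f₁ = f₀ · (v + u)/v = 0.588 × (1579 + 2)/1579 ≈ 0.588745 MHz.
On reflection it acts as a source moving toward the stationary detector: f₂ = f₁ · v/(v − u) = 0.588745 × 1579/1577 ≈ 0.589491 MHz.
Beat frequency (with f₀ = 588000 Hz): |f₂ − f₀| = 2u·f₀/(v − u) = 2 × 2 × 588000/1577 ≈ 1491 Hz.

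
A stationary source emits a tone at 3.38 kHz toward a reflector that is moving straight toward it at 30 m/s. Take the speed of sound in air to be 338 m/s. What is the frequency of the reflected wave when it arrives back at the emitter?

4.04 kHz

At the reflector (a moving observer), f₁ = f₀ · (v + u)/v = 3.38 × 368/338 ≈ 3.68 kHz.
The reflection then acts as a moving source: f₂ = f₁ · v/(v − u) ≈ 4.04 kHz.
Equivalently f₂ = f₀ · (v + u)/(v − u).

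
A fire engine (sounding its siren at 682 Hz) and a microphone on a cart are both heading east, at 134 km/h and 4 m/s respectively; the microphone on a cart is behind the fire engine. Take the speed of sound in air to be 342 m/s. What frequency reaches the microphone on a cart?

134 km/h = 37.22 m/s.
The microphone on a cart is behind, so the fire engine is moving away from it while the microphone on a cart is moving toward the fire engine.
With source receding and observer approaching, f' = f · (v + v_o)/(v + v_s).
f' = 682 × (342 + 4)/(342 + 37.22) = 682 × 346/379.22 ≈ 622 Hz.

622 Hz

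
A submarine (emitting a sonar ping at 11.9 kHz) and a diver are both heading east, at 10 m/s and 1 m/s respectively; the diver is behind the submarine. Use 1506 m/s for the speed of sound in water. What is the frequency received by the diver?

The diver is behind, so the submarine is moving away from it while the diver is moving toward the submarine.
General Doppler shift: f' = f · (v + v_o)/(v + v_s).
f' = 11.9 × (1506 + 1)/(1506 + 10) = 11.9 × 1507/1516 ≈ 11.83 kHz.

11.83 kHz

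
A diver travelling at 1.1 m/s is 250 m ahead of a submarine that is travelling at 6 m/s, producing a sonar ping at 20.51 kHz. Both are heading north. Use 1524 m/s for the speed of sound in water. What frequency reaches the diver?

The diver is ahead, so the submarine is moving toward it while the diver is moving away from the submarine.
General Doppler shift: f' = f · (v − v_o)/(v − v_s).
f' = 20.51 × (1524 − 1.1)/(1524 − 6) = 20.51 × 1522.9/1518 ≈ 20.6 kHz.

20.6 kHz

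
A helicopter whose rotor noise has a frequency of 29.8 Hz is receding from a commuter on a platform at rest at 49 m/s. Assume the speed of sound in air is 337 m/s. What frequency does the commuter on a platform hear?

Only the source moves, away from the listener, so f' = f · v/(v + v_s).
f' = 29.8 × 337/(337 + 49) = 29.8 × 337/386 ≈ 26.0 Hz.

26.0 Hz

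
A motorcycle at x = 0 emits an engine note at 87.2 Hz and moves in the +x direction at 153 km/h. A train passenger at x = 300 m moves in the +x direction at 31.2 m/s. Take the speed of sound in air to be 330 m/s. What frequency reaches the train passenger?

91 Hz

153 km/h = 42.5 m/s.
The observer lies on the +x side, so the source is heading toward the observer and the observer is heading away from the source.
Both move, so f' = f · (v − v_o)/(v − v_s).
f' = 87.2 × (330 − 31.2)/(330 − 42.5) = 87.2 × 298.8/287.5 ≈ 91 Hz.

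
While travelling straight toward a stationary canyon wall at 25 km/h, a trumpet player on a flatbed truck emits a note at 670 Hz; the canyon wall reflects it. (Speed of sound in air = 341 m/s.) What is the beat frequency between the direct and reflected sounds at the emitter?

25 km/h = 6.944 m/s.
The canyon wall receives the sound from a moving source: f₁ = f₀ · v/(v − v_e) = 670 × 341/334.06 ≈ 683.9 Hz.
On the return leg the trumpet player on a flatbed truck is a moving observer: f₂ = f₁ · (v + v_e)/v = 683.9 × 347.94/341 ≈ 697.9 Hz.
Beat against the emitted tone: |f₂ − f₀| = 2v_e·f₀/(v − v_e) = 2 × 6.944 × 670/334.06 ≈ 27.9 Hz.

27.9 Hz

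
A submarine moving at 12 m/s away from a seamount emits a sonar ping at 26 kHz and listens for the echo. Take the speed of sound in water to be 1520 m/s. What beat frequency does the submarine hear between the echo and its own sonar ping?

The seamount receives the sound from a moving source: f₁ = f₀ · v/(v + v_e) = 26 × 1520/1532 ≈ 25.796 kHz.
On the return leg the submarine is a moving observer: f₂ = f₁ · (v − v_e)/v = 25.796 × 1508/1520 ≈ 25.593 kHz.
Beat against the emitted tone (with f₀ = 26000 Hz): |f₂ − f₀| = 2v_e·f₀/(v + v_e) = 2 × 12 × 26000/1532 ≈ 407 Hz.

407 Hz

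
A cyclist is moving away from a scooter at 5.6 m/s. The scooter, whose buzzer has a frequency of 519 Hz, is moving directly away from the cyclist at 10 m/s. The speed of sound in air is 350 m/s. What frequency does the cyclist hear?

General Doppler shift: f' = f · (v − v_o)/(v + v_s).
f' = 519 × (350 − 5.6)/(350 + 10) = 519 × 344.4/360 ≈ 497 Hz.

497 Hz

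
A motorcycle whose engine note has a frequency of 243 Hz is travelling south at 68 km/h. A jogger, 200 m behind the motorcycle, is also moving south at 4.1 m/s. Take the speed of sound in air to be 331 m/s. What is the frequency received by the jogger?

233 Hz

68 km/h = 18.89 m/s.
The jogger is behind, so the motorcycle is moving away from it while the jogger is moving toward the motorcycle.
With source receding and observer approaching, f' = f · (v + v_o)/(v + v_s).
f' = 243 × (331 + 4.1)/(331 + 18.89) = 243 × 335.1/349.89 ≈ 233 Hz.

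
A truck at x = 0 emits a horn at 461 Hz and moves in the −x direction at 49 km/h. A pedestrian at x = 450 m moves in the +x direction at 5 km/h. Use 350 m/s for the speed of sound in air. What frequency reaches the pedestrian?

442 Hz

49 km/h = 13.61 m/s; 5 km/h = 1.389 m/s.
The observer lies on the +x side, so the source is heading away from the observer and the observer is heading away from the source.
Both move, so f' = f · (v − v_o)/(v + v_s).
f' = 461 × (350 − 1.389)/(350 + 13.61) = 461 × 348.61/363.61 ≈ 442 Hz.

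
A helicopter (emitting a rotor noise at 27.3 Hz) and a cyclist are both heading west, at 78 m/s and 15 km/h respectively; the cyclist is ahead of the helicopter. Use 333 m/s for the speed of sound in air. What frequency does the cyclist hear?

35.2 Hz

15 km/h = 4.167 m/s.
The cyclist is ahead, so the helicopter is moving toward it while the cyclist is moving away from the helicopter.
With source approaching and observer receding, f' = f · (v − v_o)/(v − v_s).
f' = 27.3 × (333 − 4.167)/(333 − 78) = 27.3 × 328.83/255 ≈ 35.2 Hz.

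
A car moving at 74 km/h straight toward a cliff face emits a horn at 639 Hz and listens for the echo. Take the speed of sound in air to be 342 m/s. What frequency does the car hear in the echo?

721 Hz

74 km/h = 20.56 m/s.
The cliff face receives the sound from a moving source: f₁ = f₀ · v/(v − v_e) = 639 × 342/321.44 ≈ 680 Hz.
On the return leg the car is a moving observer: f₂ = f₁ · (v + v_e)/v = 680 × 362.56/342 ≈ 721 Hz.
Equivalently f₂ = f₀ · (v + v_e)/(v − v_e).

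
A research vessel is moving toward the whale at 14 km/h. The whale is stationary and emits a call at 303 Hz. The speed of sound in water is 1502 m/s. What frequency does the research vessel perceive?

14 km/h = 3.889 m/s.
Only the observer moves, toward the source, so f' = f · (v + v_o)/v.
f' = 303 × (1502 + 3.889)/1502 = 303 × 1505.9/1502 ≈ 304 Hz.

304 Hz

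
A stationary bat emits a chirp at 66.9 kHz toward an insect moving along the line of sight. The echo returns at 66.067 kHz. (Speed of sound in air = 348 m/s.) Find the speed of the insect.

Double Doppler shift off a moving reflector: f₂ = f₀ · (v + u)/(v − u) (u > 0 toward emitter).
Rearranging, u = v · (f₂ − f₀)/(f₂ + f₀) = 348 × -0.833/132.967 ≈ -2.18 m/s.
So the insect is moving at 2.18 m/s away from the emitter.

2.18 m/s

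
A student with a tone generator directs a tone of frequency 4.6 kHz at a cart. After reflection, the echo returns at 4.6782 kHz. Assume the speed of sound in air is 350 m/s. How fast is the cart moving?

2.95 m/s

Double Doppler shift off a moving reflector: f₂ = f₀ · (v + u)/(v − u) (u > 0 toward emitter).
Rearranging, u = v · (f₂ − f₀)/(f₂ + f₀) = 350 × 0.0782/9.2782 ≈ 2.95 m/s.
So the cart is moving at 2.95 m/s toward the emitter.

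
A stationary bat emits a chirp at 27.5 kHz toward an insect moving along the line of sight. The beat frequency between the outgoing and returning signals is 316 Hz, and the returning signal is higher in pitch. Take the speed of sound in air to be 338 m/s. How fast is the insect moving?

Double Doppler shift off a moving reflector: f₂ = f₀ · (v + u)/(v − u) (u > 0 toward emitter).
Returning signal is higher, so f₂ = f₀ + Δf = 27500 + 316 = 27816 Hz.
Rearranging, u = v · (f₂ − f₀)/(f₂ + f₀) = 338 × 316/55316 ≈ 1.93 m/s.
So the insect is moving at 1.93 m/s toward the emitter.

1.93 m/s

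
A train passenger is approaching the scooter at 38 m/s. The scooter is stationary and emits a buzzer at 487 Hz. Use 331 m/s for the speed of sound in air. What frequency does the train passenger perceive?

Only the observer moves, toward the source, so f' = f · (v + v_o)/v.
f' = 487 × (331 + 38)/331 = 487 × 369/331 ≈ 543 Hz.

543 Hz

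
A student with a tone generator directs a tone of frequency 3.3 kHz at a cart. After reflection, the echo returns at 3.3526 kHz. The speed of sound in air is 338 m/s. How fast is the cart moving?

Double Doppler shift off a moving reflector: f₂ = f₀ · (v + u)/(v − u) (u > 0 toward emitter).
Rearranging, u = v · (f₂ − f₀)/(f₂ + f₀) = 338 × 0.0526/6.6526 ≈ 2.67 m/s.
So the cart is moving at 2.67 m/s toward the emitter.

2.67 m/s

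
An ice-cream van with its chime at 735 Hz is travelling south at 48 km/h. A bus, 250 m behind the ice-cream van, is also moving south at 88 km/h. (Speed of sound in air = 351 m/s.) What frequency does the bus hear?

48 km/h = 13.33 m/s; 88 km/h = 24.44 m/s.
The bus is behind, so the ice-cream van is moving away from it while the bus is moving toward the ice-cream van.
General Doppler shift: f' = f · (v + v_o)/(v + v_s).
f' = 735 × (351 + 24.44)/(351 + 13.33) = 735 × 375.44/364.33 ≈ 757 Hz.

757 Hz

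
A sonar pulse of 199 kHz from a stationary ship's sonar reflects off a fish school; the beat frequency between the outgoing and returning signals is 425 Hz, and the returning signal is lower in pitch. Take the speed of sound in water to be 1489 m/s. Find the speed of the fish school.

1.59 m/s

Double Doppler shift off a moving reflector: f₂ = f₀ · (v + u)/(v − u) (u > 0 toward emitter).
Returning signal is lower, so f₂ = f₀ − Δf = 199000 − 425 = 198575 Hz.
Rearranging, u = v · (f₂ − f₀)/(f₂ + f₀) = 1489 × -425/397575 ≈ -1.59 m/s.
So the fish school is moving at 1.59 m/s away from the emitter.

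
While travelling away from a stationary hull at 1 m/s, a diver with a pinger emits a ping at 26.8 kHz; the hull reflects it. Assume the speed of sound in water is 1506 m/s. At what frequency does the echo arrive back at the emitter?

26.8 kHz

The hull receives the sound from a moving source: f₁ = f₀ · v/(v + v_e) = 26.8 × 1506/1507 ≈ 26.8 kHz.
On the return leg the diver with a pinger is a moving observer: f₂ = f₁ · (v − v_e)/v = 26.8 × 1505/1506 ≈ 26.8 kHz.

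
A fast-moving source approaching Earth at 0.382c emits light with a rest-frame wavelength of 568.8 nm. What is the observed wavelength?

Relativistic Doppler for wavelength: λ' = λ₀ · √((1 − β)/(1 + β)).
λ' = 568.8 × √(0.6180/1.3820) = 568.8 × 0.66871 ≈ 380.4 nm.

380.4 nm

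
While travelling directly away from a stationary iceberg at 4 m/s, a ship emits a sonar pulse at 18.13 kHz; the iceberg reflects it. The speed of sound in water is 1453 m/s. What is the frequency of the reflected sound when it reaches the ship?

18.03 kHz

The iceberg receives the sound from a moving source: f₁ = f₀ · v/(v + v_e) = 18.13 × 1453/1457 ≈ 18.08 kHz.
On the return leg the ship is a moving observer: f₂ = f₁ · (v − v_e)/v = 18.08 × 1449/1453 ≈ 18.03 kHz.
Equivalently f₂ = f₀ · (v − v_e)/(v + v_e).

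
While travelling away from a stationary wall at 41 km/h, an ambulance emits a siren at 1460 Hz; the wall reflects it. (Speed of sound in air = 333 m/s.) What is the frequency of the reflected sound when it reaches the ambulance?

1363 Hz

41 km/h = 11.39 m/s.
The wall receives the sound from a moving source: f₁ = f₀ · v/(v + v_e) = 1460 × 333/344.39 ≈ 1412 Hz.
On the return leg the ambulance is a moving observer: f₂ = f₁ · (v − v_e)/v = 1412 × 321.61/333 ≈ 1363 Hz.
Equivalently f₂ = f₀ · (v − v_e)/(v + v_e).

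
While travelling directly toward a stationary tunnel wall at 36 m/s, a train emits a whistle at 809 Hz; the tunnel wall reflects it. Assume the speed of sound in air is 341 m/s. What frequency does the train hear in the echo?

The tunnel wall receives the sound from a moving source: f₁ = f₀ · v/(v − v_e) = 809 × 341/305 ≈ 904 Hz.
On the return leg the train is a moving observer: f₂ = f₁ · (v + v_e)/v = 904 × 377/341 ≈ 1000 Hz.
Equivalently f₂ = f₀ · (v + v_e)/(v − v_e).

1000 Hz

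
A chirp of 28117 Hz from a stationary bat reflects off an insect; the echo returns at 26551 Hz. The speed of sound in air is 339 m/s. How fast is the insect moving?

Double Doppler shift off a moving reflector: f₂ = f₀ · (v + u)/(v − u) (u > 0 toward emitter).
Rearranging, u = v · (f₂ − f₀)/(f₂ + f₀) = 339 × -1566/54668 ≈ -9.7 m/s.
So the insect is moving at 9.7 m/s away from the emitter.

9.7 m/s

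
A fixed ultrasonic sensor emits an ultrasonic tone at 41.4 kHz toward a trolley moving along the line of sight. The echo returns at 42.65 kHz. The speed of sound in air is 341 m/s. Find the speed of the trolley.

5.1 m/s

Double Doppler shift off a moving reflector: f₂ = f₀ · (v + u)/(v − u) (u > 0 toward emitter).
Rearranging, u = v · (f₂ − f₀)/(f₂ + f₀) = 341 × 1.25/84.05 ≈ 5.1 m/s.
So the trolley is moving at 5.1 m/s toward the emitter.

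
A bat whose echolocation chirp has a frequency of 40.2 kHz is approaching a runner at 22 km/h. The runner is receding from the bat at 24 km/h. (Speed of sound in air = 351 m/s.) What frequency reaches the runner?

22 km/h = 6.111 m/s; 24 km/h = 6.667 m/s.
With source approaching and observer receding, f' = f · (v − v_o)/(v − v_s).
f' = 40.2 × (351 − 6.667)/(351 − 6.111) = 40.2 × 344.33/344.89 ≈ 40.1 kHz.

40.1 kHz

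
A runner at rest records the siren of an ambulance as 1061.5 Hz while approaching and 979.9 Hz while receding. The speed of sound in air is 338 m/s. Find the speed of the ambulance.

13.5 m/s

f₁/f₂ = (v + v_s)/(v − v_s), so v_s = v · (f₁ − f₂)/(f₁ + f₂).
v_s = 338 × (1061.5 − 979.9)/(1061.5 + 979.9) = 338 × 81.6/2041.4 ≈ 13.5 m/s.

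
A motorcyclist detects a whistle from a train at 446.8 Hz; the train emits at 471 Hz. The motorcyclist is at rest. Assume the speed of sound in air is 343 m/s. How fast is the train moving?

f' < f, so the train is receding.
f' = f · v/(v + v_s) ⇒ v_s = v · |1 − f/f'|.
v_s = 343 × |1 − 471/446.8| = 343 × 0.05416 ≈ 18.6 m/s.

18.6 m/s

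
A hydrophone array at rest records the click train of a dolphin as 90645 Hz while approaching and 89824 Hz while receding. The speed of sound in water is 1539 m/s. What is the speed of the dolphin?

7.0 m/s

f₁/f₂ = (v + v_s)/(v − v_s), so v_s = v · (f₁ − f₂)/(f₁ + f₂).
v_s = 1539 × (90645 − 89824)/(90645 + 89824) = 1539 × 821/180469 ≈ 7.0 m/s.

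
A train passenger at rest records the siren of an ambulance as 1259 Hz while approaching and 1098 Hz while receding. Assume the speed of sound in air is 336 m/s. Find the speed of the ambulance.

f₁/f₂ = (v + v_s)/(v − v_s), so v_s = v · (f₁ − f₂)/(f₁ + f₂).
v_s = 336 × (1259 − 1098)/(1259 + 1098) = 336 × 161/2357 ≈ 23.0 m/s.

23.0 m/s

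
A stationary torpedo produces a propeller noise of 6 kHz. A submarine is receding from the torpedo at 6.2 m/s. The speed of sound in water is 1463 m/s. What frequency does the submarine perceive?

Only the observer moves, away from the source, so f' = f · (v − v_o)/v.
f' = 6 × (1463 − 6.2)/1463 = 6 × 1456.8/1463 ≈ 5.97 kHz.

5.97 kHz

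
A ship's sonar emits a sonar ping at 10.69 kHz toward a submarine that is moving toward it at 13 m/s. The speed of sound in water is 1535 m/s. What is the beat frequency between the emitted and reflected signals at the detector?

The submarine first receives the wave as a moving observer: f₁ = f₀ · (v + u)/v = 10.69 × (1535 + 13)/1535 ≈ 10.7805 kHz.
The reflection then acts as a moving source: f₂ = f₁ · v/(v − u) ≈ 10.8726 kHz.
Beat frequency (with f₀ = 10690 Hz): |f₂ − f₀| = 2u·f₀/(v − u) = 2 × 13 × 10690/1522 ≈ 183 Hz.

183 Hz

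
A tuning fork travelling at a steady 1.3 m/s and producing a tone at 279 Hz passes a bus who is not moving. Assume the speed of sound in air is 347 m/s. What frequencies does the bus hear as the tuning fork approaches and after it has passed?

280 Hz approaching; 278 Hz receding

Approaching: f₁ = f · v/(v − v_s) = 279 × 347/345.7 ≈ 280 Hz.
Receding: f₂ = f · v/(v + v_s) = 279 × 347/348.3 ≈ 278 Hz.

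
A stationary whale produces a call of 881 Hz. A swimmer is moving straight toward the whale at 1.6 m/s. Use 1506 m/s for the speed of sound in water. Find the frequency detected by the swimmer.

882 Hz

Moving observer, stationary source: f' = f · (v + v_o)/v.
f' = 881 × (1506 + 1.6)/1506 = 881 × 1507.6/1506 ≈ 882 Hz.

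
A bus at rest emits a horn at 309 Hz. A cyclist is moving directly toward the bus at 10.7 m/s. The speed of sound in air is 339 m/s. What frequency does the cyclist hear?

Moving observer, stationary source: f' = f · (v + v_o)/v.
f' = 309 × (339 + 10.7)/339 = 309 × 349.7/339 ≈ 319 Hz.

319 Hz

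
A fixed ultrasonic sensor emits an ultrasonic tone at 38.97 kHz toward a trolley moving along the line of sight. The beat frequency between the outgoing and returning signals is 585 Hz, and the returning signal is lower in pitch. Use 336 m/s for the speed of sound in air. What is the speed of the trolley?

Double Doppler shift off a moving reflector: f₂ = f₀ · (v + u)/(v − u) (u > 0 toward emitter).
Returning signal is lower, so f₂ = f₀ − Δf = 38970 − 585 = 38385 Hz.
Rearranging, u = v · (f₂ − f₀)/(f₂ + f₀) = 336 × -585/77355 ≈ -2.54 m/s.
So the trolley is moving at 2.54 m/s away from the emitter.

2.54 m/s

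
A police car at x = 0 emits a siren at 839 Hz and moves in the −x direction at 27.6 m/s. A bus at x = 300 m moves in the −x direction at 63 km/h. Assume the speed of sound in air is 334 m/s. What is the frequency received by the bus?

63 km/h = 17.5 m/s.
The observer lies on the +x side, so the source is heading away from the observer and the observer is heading toward the source.
With source receding and observer approaching, f' = f · (v + v_o)/(v + v_s).
f' = 839 × (334 + 17.5)/(334 + 27.6) = 839 × 351.5/361.6 ≈ 816 Hz.

816 Hz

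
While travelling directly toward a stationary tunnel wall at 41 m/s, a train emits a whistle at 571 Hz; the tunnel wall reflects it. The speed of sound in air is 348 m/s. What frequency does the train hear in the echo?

724 Hz

The tunnel wall receives the sound from a moving source: f₁ = f₀ · v/(v − v_e) = 571 × 348/307 ≈ 647 Hz.
On the return leg the train is a moving observer: f₂ = f₁ · (v + v_e)/v = 647 × 389/348 ≈ 724 Hz.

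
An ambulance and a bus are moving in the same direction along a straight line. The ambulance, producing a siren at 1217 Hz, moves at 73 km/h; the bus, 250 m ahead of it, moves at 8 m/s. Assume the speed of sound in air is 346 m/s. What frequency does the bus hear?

73 km/h = 20.28 m/s.
The bus is ahead, so the ambulance is moving toward it while the bus is moving away from the ambulance.
Both move, so f' = f · (v − v_o)/(v − v_s).
f' = 1217 × (346 − 8)/(346 − 20.28) = 1217 × 338/325.72 ≈ 1263 Hz.

1263 Hz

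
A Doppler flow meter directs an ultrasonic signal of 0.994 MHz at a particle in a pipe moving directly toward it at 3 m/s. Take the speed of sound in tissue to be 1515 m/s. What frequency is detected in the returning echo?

The particle in a pipe first receives the wave as a moving observer: f₁ = f₀ · (v + u)/v = 0.994 × (1515 + 3)/1515 ≈ 0.9960 MHz.
On reflection it acts as a source moving toward the stationary detector: f₂ = f₁ · v/(v − u) = 0.9960 × 1515/1512 ≈ 0.9979 MHz.

0.9979 MHz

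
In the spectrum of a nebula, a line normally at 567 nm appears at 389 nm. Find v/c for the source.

0.360

λ'/λ₀ = 0.6861 < 1 (blueshift), so the source is approaching.
λ'/λ₀ = √((1 − β)/(1 + β)) for an approaching source ⇒ β = (1 − r²)/(1 + r²) with r = λ'/λ₀.
β = (1 − 0.4707)/(1 + 0.4707) ≈ 0.360.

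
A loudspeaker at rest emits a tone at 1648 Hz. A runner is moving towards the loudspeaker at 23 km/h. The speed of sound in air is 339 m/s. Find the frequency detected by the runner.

23 km/h = 6.389 m/s.
Only the observer moves, toward the source, so f' = f · (v + v_o)/v.
f' = 1648 × (339 + 6.389)/339 = 1648 × 345.39/339 ≈ 1679 Hz.

1679 Hz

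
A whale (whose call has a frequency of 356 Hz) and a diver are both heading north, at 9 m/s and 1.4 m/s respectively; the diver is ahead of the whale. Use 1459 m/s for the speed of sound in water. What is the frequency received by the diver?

The diver is ahead, so the whale is moving toward it while the diver is moving away from the whale.
General Doppler shift: f' = f · (v − v_o)/(v − v_s).
f' = 356 × (1459 − 1.4)/(1459 − 9) = 356 × 1457.6/1450 ≈ 358 Hz.

358 Hz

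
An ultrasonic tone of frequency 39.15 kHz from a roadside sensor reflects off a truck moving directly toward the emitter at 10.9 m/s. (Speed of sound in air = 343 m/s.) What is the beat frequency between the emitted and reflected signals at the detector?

At the truck (a moving observer), f₁ = f₀ · (v + u)/v = 39.15 × 353.9/343 ≈ 40.39 kHz.
On reflection it acts as a source moving toward the stationary detector: f₂ = f₁ · v/(v − u) = 40.39 × 343/332.1 ≈ 41.72 kHz.
Beat frequency (with f₀ = 39150 Hz): |f₂ − f₀| = 2u·f₀/(v − u) = 2 × 10.9 × 39150/332.1 ≈ 2570 Hz.

2570 Hz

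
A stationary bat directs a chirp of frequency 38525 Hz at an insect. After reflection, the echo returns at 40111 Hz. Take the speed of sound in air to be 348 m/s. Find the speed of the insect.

7.0 m/s

Double Doppler shift off a moving reflector: f₂ = f₀ · (v + u)/(v − u) (u > 0 toward emitter).
Rearranging, u = v · (f₂ − f₀)/(f₂ + f₀) = 348 × 1586/78636 ≈ 7.0 m/s.
So the insect is moving at 7.0 m/s toward the emitter.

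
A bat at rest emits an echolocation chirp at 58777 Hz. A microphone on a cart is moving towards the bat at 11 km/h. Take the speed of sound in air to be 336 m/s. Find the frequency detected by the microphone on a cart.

11 km/h = 3.056 m/s.
Moving observer, stationary source: f' = f · (v + v_o)/v.
f' = 58777 × (336 + 3.056)/336 = 58777 × 339.06/336 ≈ 59312 Hz.

59312 Hz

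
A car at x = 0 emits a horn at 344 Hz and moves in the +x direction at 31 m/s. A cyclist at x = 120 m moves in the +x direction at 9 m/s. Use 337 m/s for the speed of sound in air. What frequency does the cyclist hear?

The observer lies on the +x side, so the source is heading toward the observer and the observer is heading away from the source.
General Doppler shift: f' = f · (v − v_o)/(v − v_s).
f' = 344 × (337 − 9)/(337 − 31) = 344 × 328/306 ≈ 369 Hz.

369 Hz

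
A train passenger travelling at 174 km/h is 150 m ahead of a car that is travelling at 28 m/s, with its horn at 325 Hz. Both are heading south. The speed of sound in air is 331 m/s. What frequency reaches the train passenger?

303 Hz

174 km/h = 48.33 m/s.
The train passenger is ahead, so the car is moving toward it while the train passenger is moving away from the car.
With source approaching and observer receding, f' = f · (v − v_o)/(v − v_s).
f' = 325 × (331 − 48.33)/(331 − 28) = 325 × 282.67/303 ≈ 303 Hz.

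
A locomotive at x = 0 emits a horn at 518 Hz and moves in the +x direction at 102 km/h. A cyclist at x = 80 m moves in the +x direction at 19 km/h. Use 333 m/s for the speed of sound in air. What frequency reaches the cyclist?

557 Hz

102 km/h = 28.33 m/s; 19 km/h = 5.278 m/s.
The observer lies on the +x side, so the source is heading toward the observer and the observer is heading away from the source.
Both move, so f' = f · (v − v_o)/(v − v_s).
f' = 518 × (333 − 5.278)/(333 − 28.33) = 518 × 327.72/304.67 ≈ 557 Hz.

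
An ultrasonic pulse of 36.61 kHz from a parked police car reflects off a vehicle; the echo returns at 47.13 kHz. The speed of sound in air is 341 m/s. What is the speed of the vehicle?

Double Doppler shift off a moving reflector: f₂ = f₀ · (v + u)/(v − u) (u > 0 toward emitter).
Rearranging, u = v · (f₂ − f₀)/(f₂ + f₀) = 341 × 10.52/83.74 ≈ 43 m/s.
So the vehicle is moving at 43 m/s toward the emitter.

43 m/s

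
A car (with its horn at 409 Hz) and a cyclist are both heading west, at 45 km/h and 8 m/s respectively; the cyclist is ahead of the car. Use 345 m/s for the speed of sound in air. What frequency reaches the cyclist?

415 Hz

45 km/h = 12.5 m/s.
The cyclist is ahead, so the car is moving toward it while the cyclist is moving away from the car.
Both move, so f' = f · (v − v_o)/(v − v_s).
f' = 409 × (345 − 8)/(345 − 12.5) = 409 × 337/332.5 ≈ 415 Hz.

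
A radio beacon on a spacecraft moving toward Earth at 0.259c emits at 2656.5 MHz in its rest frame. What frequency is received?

3462.7 MHz

Relativistic Doppler for frequency: f' = f₀ · √((1 + β)/(1 − β)).
f' = 2656.5 × √(1.2590/0.7410) = 2656.5 × 1.30348 ≈ 3462.7 MHz.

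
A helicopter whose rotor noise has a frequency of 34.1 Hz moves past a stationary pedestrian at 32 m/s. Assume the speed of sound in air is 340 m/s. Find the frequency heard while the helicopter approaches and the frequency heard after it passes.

Approaching: f₁ = f · v/(v − v_s) = 34.1 × 340/308 ≈ 37.6 Hz.
Receding: f₂ = f · v/(v + v_s) = 34.1 × 340/372 ≈ 31.2 Hz.

37.6 Hz approaching; 31.2 Hz receding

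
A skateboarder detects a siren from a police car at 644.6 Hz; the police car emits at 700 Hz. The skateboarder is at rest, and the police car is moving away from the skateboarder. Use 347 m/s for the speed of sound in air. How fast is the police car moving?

30 m/s

f' = f · v/(v + v_s) ⇒ v_s = v · |1 − f/f'|.
v_s = 347 × |1 − 700/644.6| = 347 × 0.08594 ≈ 30 m/s.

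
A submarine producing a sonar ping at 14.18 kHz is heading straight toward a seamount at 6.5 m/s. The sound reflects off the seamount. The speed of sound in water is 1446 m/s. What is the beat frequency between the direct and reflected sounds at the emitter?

The seamount receives the sound from a moving source: f₁ = f₀ · v/(v − v_e) = 14.18 × 1446/1439.5 ≈ 14.2440 kHz.
On the return leg the submarine is a moving observer: f₂ = f₁ · (v + v_e)/v = 14.2440 × 1452.5/1446 ≈ 14.3081 kHz.
Equivalently f₂ = f₀ · (v + v_e)/(v − v_e).
Beat against the emitted tone (with f₀ = 14180 Hz): |f₂ − f₀| = 2v_e·f₀/(v − v_e) = 2 × 6.5 × 14180/1439.5 ≈ 128 Hz.

128 Hz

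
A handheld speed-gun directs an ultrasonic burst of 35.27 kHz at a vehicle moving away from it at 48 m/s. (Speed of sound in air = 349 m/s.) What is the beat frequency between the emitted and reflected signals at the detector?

8529 Hz

At the vehicle (a moving observer), f₁ = f₀ · (v − u)/v = 35.27 × 301/349 ≈ 30.42 kHz.
On reflection it acts as a source moving away from the stationary detector: f₂ = f₁ · v/(v + u) = 30.42 × 349/397 ≈ 26.74 kHz.
Beat frequency (with f₀ = 35270 Hz): |f₂ − f₀| = 2u·f₀/(v + u) = 2 × 48 × 35270/397 ≈ 8529 Hz.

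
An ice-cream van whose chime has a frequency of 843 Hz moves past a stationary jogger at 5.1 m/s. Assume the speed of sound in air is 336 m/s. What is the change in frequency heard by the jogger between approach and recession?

25.6 Hz

Approaching: f₁ = f · v/(v − v_s) = 843 × 336/330.9 ≈ 856.0 Hz.
Receding: f₂ = f · v/(v + v_s) = 843 × 336/341.1 ≈ 830.4 Hz.
Drop: f₁ − f₂ = 2f·v·v_s/(v² − v_s²) = 2 × 843 × 336 × 5.1/(336² − 5.1²) ≈ 25.6 Hz.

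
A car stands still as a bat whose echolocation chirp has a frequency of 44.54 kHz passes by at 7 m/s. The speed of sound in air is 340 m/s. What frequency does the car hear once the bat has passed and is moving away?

43.6 kHz

Receding: f₂ = f · v/(v + v_s) = 44.54 × 340/347 ≈ 43.6 kHz.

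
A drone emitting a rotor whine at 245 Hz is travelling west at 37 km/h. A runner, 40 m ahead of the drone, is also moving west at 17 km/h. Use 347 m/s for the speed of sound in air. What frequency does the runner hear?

249 Hz

37 km/h = 10.28 m/s; 17 km/h = 4.722 m/s.
The runner is ahead, so the drone is moving toward it while the runner is moving away from the drone.
With source approaching and observer receding, f' = f · (v − v_o)/(v − v_s).
f' = 245 × (347 − 4.722)/(347 − 10.28) = 245 × 342.28/336.72 ≈ 249 Hz.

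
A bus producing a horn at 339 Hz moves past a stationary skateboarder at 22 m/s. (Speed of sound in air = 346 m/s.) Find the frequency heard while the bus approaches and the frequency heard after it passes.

Approaching: f₁ = f · v/(v − v_s) = 339 × 346/324 ≈ 362 Hz.
Receding: f₂ = f · v/(v + v_s) = 339 × 346/368 ≈ 319 Hz.

362 Hz approaching; 319 Hz receding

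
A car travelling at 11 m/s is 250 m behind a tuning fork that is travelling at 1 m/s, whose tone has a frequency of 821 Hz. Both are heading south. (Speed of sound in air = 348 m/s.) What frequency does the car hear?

The car is behind, so the tuning fork is moving away from it while the car is moving toward the tuning fork.
Both move, so f' = f · (v + v_o)/(v + v_s).
f' = 821 × (348 + 11)/(348 + 1) = 821 × 359/349 ≈ 845 Hz.

845 Hz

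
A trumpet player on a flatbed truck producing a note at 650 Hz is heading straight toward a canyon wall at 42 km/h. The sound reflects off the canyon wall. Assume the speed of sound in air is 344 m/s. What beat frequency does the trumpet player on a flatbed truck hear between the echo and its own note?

42 km/h = 11.67 m/s.
The canyon wall receives the sound from a moving source: f₁ = f₀ · v/(v − v_e) = 650 × 344/332.33 ≈ 672.8 Hz.
On the return leg the trumpet player on a flatbed truck is a moving observer: f₂ = f₁ · (v + v_e)/v = 672.8 × 355.67/344 ≈ 695.6 Hz.
Beat against the emitted tone: |f₂ − f₀| = 2v_e·f₀/(v − v_e) = 2 × 11.67 × 650/332.33 ≈ 45.6 Hz.

45.6 Hz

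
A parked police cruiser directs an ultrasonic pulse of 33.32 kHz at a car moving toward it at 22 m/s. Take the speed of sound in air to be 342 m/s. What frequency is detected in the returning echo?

The car first receives the wave as a moving observer: f₁ = f₀ · (v + u)/v = 33.32 × (342 + 22)/342 ≈ 35.5 kHz.
The reflection then acts as a moving source: f₂ = f₁ · v/(v − u) ≈ 37.9 kHz.

37.9 kHz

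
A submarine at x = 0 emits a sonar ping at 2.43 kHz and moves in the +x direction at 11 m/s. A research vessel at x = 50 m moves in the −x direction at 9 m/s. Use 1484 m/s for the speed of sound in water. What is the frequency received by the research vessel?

The observer lies on the +x side, so the source is heading toward the observer and the observer is heading toward the source.
General Doppler shift: f' = f · (v + v_o)/(v − v_s).
f' = 2.43 × (1484 + 9)/(1484 − 11) = 2.43 × 1493/1473 ≈ 2.46 kHz.

2.46 kHz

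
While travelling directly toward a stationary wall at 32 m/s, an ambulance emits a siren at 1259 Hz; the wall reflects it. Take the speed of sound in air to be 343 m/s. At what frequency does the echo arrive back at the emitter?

The wall receives the sound from a moving source: f₁ = f₀ · v/(v − v_e) = 1259 × 343/311 ≈ 1389 Hz.
On the return leg the ambulance is a moving observer: f₂ = f₁ · (v + v_e)/v = 1389 × 375/343 ≈ 1518 Hz.

1518 Hz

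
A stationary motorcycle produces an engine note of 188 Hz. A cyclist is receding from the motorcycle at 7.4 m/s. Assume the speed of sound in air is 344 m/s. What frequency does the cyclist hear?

Only the observer moves, away from the source, so f' = f · (v − v_o)/v.
f' = 188 × (344 − 7.4)/344 = 188 × 336.6/344 ≈ 184 Hz.

184 Hz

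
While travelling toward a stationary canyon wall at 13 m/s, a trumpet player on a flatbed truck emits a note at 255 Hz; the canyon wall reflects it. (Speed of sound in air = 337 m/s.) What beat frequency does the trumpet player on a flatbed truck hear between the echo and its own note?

The canyon wall receives the sound from a moving source: f₁ = f₀ · v/(v − v_e) = 255 × 337/324 ≈ 265.2 Hz.
On the return leg the trumpet player on a flatbed truck is a moving observer: f₂ = f₁ · (v + v_e)/v = 265.2 × 350/337 ≈ 275.5 Hz.
Beat against the emitted tone: |f₂ − f₀| = 2v_e·f₀/(v − v_e) = 2 × 13 × 255/324 ≈ 20.5 Hz.

20.5 Hz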